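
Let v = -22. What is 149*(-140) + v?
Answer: -20882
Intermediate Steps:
149*(-140) + v = 149*(-140) - 22 = -20860 - 22 = -20882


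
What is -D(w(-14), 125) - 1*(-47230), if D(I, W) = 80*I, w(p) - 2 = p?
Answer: 48190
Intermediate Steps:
w(p) = 2 + p
-D(w(-14), 125) - 1*(-47230) = -80*(2 - 14) - 1*(-47230) = -80*(-12) + 47230 = -1*(-960) + 47230 = 960 + 47230 = 48190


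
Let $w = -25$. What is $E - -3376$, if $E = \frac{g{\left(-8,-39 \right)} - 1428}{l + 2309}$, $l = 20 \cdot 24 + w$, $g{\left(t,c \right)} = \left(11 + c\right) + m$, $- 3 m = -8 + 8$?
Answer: $\frac{2332452}{691} \approx 3375.5$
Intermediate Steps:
$m = 0$ ($m = - \frac{-8 + 8}{3} = \left(- \frac{1}{3}\right) 0 = 0$)
$g{\left(t,c \right)} = 11 + c$ ($g{\left(t,c \right)} = \left(11 + c\right) + 0 = 11 + c$)
$l = 455$ ($l = 20 \cdot 24 - 25 = 480 - 25 = 455$)
$E = - \frac{364}{691}$ ($E = \frac{\left(11 - 39\right) - 1428}{455 + 2309} = \frac{-28 - 1428}{2764} = \left(-1456\right) \frac{1}{2764} = - \frac{364}{691} \approx -0.52677$)
$E - -3376 = - \frac{364}{691} - -3376 = - \frac{364}{691} + 3376 = \frac{2332452}{691}$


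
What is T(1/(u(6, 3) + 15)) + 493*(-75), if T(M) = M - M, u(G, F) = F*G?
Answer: -36975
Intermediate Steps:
T(M) = 0
T(1/(u(6, 3) + 15)) + 493*(-75) = 0 + 493*(-75) = 0 - 36975 = -36975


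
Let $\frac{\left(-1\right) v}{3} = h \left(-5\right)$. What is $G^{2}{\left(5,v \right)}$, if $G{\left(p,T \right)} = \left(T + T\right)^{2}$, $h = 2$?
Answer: $12960000$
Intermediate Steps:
$v = 30$ ($v = - 3 \cdot 2 \left(-5\right) = \left(-3\right) \left(-10\right) = 30$)
$G{\left(p,T \right)} = 4 T^{2}$ ($G{\left(p,T \right)} = \left(2 T\right)^{2} = 4 T^{2}$)
$G^{2}{\left(5,v \right)} = \left(4 \cdot 30^{2}\right)^{2} = \left(4 \cdot 900\right)^{2} = 3600^{2} = 12960000$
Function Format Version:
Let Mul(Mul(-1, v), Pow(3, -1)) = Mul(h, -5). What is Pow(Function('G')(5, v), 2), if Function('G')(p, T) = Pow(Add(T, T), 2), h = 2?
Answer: 12960000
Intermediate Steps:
v = 30 (v = Mul(-3, Mul(2, -5)) = Mul(-3, -10) = 30)
Function('G')(p, T) = Mul(4, Pow(T, 2)) (Function('G')(p, T) = Pow(Mul(2, T), 2) = Mul(4, Pow(T, 2)))
Pow(Function('G')(5, v), 2) = Pow(Mul(4, Pow(30, 2)), 2) = Pow(Mul(4, 900), 2) = Pow(3600, 2) = 12960000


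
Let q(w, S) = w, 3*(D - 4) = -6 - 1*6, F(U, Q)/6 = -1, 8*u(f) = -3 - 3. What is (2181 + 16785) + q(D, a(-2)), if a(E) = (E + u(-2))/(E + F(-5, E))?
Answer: 18966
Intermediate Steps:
u(f) = -3/4 (u(f) = (-3 - 3)/8 = (1/8)*(-6) = -3/4)
F(U, Q) = -6 (F(U, Q) = 6*(-1) = -6)
a(E) = (-3/4 + E)/(-6 + E) (a(E) = (E - 3/4)/(E - 6) = (-3/4 + E)/(-6 + E))
D = 0 (D = 4 + (-6 - 1*6)/3 = 4 + (-6 - 6)/3 = 4 + (1/3)*(-12) = 4 - 4 = 0)
(2181 + 16785) + q(D, a(-2)) = (2181 + 16785) + 0 = 18966 + 0 = 18966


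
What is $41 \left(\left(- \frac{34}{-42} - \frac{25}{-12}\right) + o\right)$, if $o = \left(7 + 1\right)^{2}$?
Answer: $\frac{76793}{28} \approx 2742.6$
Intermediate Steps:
$o = 64$ ($o = 8^{2} = 64$)
$41 \left(\left(- \frac{34}{-42} - \frac{25}{-12}\right) + o\right) = 41 \left(\left(- \frac{34}{-42} - \frac{25}{-12}\right) + 64\right) = 41 \left(\left(\left(-34\right) \left(- \frac{1}{42}\right) - - \frac{25}{12}\right) + 64\right) = 41 \left(\left(\frac{17}{21} + \frac{25}{12}\right) + 64\right) = 41 \left(\frac{81}{28} + 64\right) = 41 \cdot \frac{1873}{28} = \frac{76793}{28}$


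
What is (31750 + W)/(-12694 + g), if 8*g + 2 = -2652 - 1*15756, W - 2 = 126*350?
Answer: -303408/59981 ≈ -5.0584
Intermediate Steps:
W = 44102 (W = 2 + 126*350 = 2 + 44100 = 44102)
g = -9205/4 (g = -¼ + (-2652 - 1*15756)/8 = -¼ + (-2652 - 15756)/8 = -¼ + (⅛)*(-18408) = -¼ - 2301 = -9205/4 ≈ -2301.3)
(31750 + W)/(-12694 + g) = (31750 + 44102)/(-12694 - 9205/4) = 75852/(-59981/4) = 75852*(-4/59981) = -303408/59981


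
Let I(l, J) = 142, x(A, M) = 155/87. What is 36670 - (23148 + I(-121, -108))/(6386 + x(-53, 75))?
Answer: 20376849560/555737 ≈ 36666.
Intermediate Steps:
x(A, M) = 155/87 (x(A, M) = 155*(1/87) = 155/87)
36670 - (23148 + I(-121, -108))/(6386 + x(-53, 75)) = 36670 - (23148 + 142)/(6386 + 155/87) = 36670 - 23290/555737/87 = 36670 - 23290*87/555737 = 36670 - 1*2026230/555737 = 36670 - 2026230/555737 = 20376849560/555737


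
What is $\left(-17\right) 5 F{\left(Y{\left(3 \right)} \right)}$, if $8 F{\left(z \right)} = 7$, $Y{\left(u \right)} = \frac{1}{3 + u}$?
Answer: $- \frac{595}{8} \approx -74.375$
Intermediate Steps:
$F{\left(z \right)} = \frac{7}{8}$ ($F{\left(z \right)} = \frac{1}{8} \cdot 7 = \frac{7}{8}$)
$\left(-17\right) 5 F{\left(Y{\left(3 \right)} \right)} = \left(-17\right) 5 \cdot \frac{7}{8} = \left(-85\right) \frac{7}{8} = - \frac{595}{8}$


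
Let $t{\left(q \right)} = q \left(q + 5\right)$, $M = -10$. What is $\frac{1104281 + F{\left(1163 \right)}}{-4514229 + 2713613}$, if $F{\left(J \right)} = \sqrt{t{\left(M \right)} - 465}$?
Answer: $- \frac{1104281}{1800616} - \frac{i \sqrt{415}}{1800616} \approx -0.61328 - 1.1314 \cdot 10^{-5} i$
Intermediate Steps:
$t{\left(q \right)} = q \left(5 + q\right)$
$F{\left(J \right)} = i \sqrt{415}$ ($F{\left(J \right)} = \sqrt{- 10 \left(5 - 10\right) - 465} = \sqrt{\left(-10\right) \left(-5\right) - 465} = \sqrt{50 - 465} = \sqrt{-415} = i \sqrt{415}$)
$\frac{1104281 + F{\left(1163 \right)}}{-4514229 + 2713613} = \frac{1104281 + i \sqrt{415}}{-4514229 + 2713613} = \frac{1104281 + i \sqrt{415}}{-1800616} = \left(1104281 + i \sqrt{415}\right) \left(- \frac{1}{1800616}\right) = - \frac{1104281}{1800616} - \frac{i \sqrt{415}}{1800616}$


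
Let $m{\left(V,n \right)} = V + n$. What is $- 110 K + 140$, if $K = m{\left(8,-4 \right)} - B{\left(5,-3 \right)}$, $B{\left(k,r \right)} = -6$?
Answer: $-960$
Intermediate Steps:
$K = 10$ ($K = \left(8 - 4\right) - -6 = 4 + 6 = 10$)
$- 110 K + 140 = \left(-110\right) 10 + 140 = -1100 + 140 = -960$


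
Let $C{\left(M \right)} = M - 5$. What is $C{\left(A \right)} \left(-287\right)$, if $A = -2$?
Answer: $2009$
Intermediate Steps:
$C{\left(M \right)} = -5 + M$ ($C{\left(M \right)} = M - 5 = -5 + M$)
$C{\left(A \right)} \left(-287\right) = \left(-5 - 2\right) \left(-287\right) = \left(-7\right) \left(-287\right) = 2009$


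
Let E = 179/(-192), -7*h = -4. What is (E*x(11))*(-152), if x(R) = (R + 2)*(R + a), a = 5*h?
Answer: 4288661/168 ≈ 25528.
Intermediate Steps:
h = 4/7 (h = -⅐*(-4) = 4/7 ≈ 0.57143)
a = 20/7 (a = 5*(4/7) = 20/7 ≈ 2.8571)
E = -179/192 (E = 179*(-1/192) = -179/192 ≈ -0.93229)
x(R) = (2 + R)*(20/7 + R) (x(R) = (R + 2)*(R + 20/7) = (2 + R)*(20/7 + R))
(E*x(11))*(-152) = -179*(40/7 + 11² + (34/7)*11)/192*(-152) = -179*(40/7 + 121 + 374/7)/192*(-152) = -179/192*1261/7*(-152) = -225719/1344*(-152) = 4288661/168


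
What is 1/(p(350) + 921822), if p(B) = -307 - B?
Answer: 1/921165 ≈ 1.0856e-6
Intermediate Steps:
1/(p(350) + 921822) = 1/((-307 - 1*350) + 921822) = 1/((-307 - 350) + 921822) = 1/(-657 + 921822) = 1/921165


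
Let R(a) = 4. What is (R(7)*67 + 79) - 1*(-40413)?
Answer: 40760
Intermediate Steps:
(R(7)*67 + 79) - 1*(-40413) = (4*67 + 79) - 1*(-40413) = (268 + 79) + 40413 = 347 + 40413 = 40760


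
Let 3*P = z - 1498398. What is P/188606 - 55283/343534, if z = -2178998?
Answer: -647295336979/97188860406 ≈ -6.6602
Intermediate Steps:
P = -3677396/3 (P = (-2178998 - 1498398)/3 = (1/3)*(-3677396) = -3677396/3 ≈ -1.2258e+6)
P/188606 - 55283/343534 = -3677396/3/188606 - 55283/343534 = -3677396/3*1/188606 - 55283*1/343534 = -1838698/282909 - 55283/343534 = -647295336979/97188860406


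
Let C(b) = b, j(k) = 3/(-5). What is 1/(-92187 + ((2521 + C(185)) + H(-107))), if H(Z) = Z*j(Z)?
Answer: -5/447084 ≈ -1.1184e-5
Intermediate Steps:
j(k) = -⅗ (j(k) = 3*(-⅕) = -⅗)
H(Z) = -3*Z/5 (H(Z) = Z*(-⅗) = -3*Z/5)
1/(-92187 + ((2521 + C(185)) + H(-107))) = 1/(-92187 + ((2521 + 185) - ⅗*(-107))) = 1/(-92187 + (2706 + 321/5)) = 1/(-92187 + 13851/5) = 1/(-447084/5) = -5/447084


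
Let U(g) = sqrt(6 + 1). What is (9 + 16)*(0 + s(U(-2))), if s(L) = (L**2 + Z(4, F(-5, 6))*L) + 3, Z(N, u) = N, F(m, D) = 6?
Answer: 250 + 100*sqrt(7) ≈ 514.58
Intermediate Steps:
U(g) = sqrt(7)
s(L) = 3 + L**2 + 4*L (s(L) = (L**2 + 4*L) + 3 = 3 + L**2 + 4*L)
(9 + 16)*(0 + s(U(-2))) = (9 + 16)*(0 + (3 + (sqrt(7))**2 + 4*sqrt(7))) = 25*(0 + (3 + 7 + 4*sqrt(7))) = 25*(0 + (10 + 4*sqrt(7))) = 25*(10 + 4*sqrt(7)) = 250 + 100*sqrt(7)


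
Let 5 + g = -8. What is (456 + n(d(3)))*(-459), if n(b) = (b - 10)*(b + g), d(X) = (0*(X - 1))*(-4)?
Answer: -268974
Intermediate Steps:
g = -13 (g = -5 - 8 = -13)
d(X) = 0 (d(X) = (0*(-1 + X))*(-4) = 0*(-4) = 0)
n(b) = (-13 + b)*(-10 + b) (n(b) = (b - 10)*(b - 13) = (-10 + b)*(-13 + b) = (-13 + b)*(-10 + b))
(456 + n(d(3)))*(-459) = (456 + (130 + 0² - 23*0))*(-459) = (456 + (130 + 0 + 0))*(-459) = (456 + 130)*(-459) = 586*(-459) = -268974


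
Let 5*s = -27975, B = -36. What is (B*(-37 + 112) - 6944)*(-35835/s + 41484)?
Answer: -149249782124/373 ≈ -4.0013e+8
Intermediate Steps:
s = -5595 (s = (1/5)*(-27975) = -5595)
(B*(-37 + 112) - 6944)*(-35835/s + 41484) = (-36*(-37 + 112) - 6944)*(-35835/(-5595) + 41484) = (-36*75 - 6944)*(-35835*(-1/5595) + 41484) = (-2700 - 6944)*(2389/373 + 41484) = -9644*15475921/373 = -149249782124/373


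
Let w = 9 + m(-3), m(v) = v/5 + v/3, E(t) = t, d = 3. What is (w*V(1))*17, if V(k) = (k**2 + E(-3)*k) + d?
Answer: 629/5 ≈ 125.80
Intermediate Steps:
m(v) = 8*v/15 (m(v) = v*(1/5) + v*(1/3) = v/5 + v/3 = 8*v/15)
V(k) = 3 + k**2 - 3*k (V(k) = (k**2 - 3*k) + 3 = 3 + k**2 - 3*k)
w = 37/5 (w = 9 + (8/15)*(-3) = 9 - 8/5 = 37/5 ≈ 7.4000)
(w*V(1))*17 = (37*(3 + 1**2 - 3*1)/5)*17 = (37*(3 + 1 - 3)/5)*17 = ((37/5)*1)*17 = (37/5)*17 = 629/5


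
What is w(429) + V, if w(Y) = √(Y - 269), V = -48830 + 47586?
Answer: -1244 + 4*√10 ≈ -1231.4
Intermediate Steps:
V = -1244
w(Y) = √(-269 + Y)
w(429) + V = √(-269 + 429) - 1244 = √160 - 1244 = 4*√10 - 1244 = -1244 + 4*√10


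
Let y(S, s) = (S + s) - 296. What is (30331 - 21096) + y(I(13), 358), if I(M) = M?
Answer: 9310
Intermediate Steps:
y(S, s) = -296 + S + s
(30331 - 21096) + y(I(13), 358) = (30331 - 21096) + (-296 + 13 + 358) = 9235 + 75 = 9310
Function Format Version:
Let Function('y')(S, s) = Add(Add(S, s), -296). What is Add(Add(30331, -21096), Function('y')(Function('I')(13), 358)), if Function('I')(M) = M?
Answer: 9310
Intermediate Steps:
Function('y')(S, s) = Add(-296, S, s)
Add(Add(30331, -21096), Function('y')(Function('I')(13), 358)) = Add(Add(30331, -21096), Add(-296, 13, 358)) = Add(9235, 75) = 9310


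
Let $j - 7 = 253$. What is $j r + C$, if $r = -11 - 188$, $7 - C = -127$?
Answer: $-51606$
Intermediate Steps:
$j = 260$ ($j = 7 + 253 = 260$)
$C = 134$ ($C = 7 - -127 = 7 + 127 = 134$)
$r = -199$
$j r + C = 260 \left(-199\right) + 134 = -51740 + 134 = -51606$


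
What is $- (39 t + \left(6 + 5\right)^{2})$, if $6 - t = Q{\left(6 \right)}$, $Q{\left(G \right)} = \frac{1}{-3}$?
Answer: $-368$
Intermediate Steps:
$Q{\left(G \right)} = - \frac{1}{3}$
$t = \frac{19}{3}$ ($t = 6 - - \frac{1}{3} = 6 + \frac{1}{3} = \frac{19}{3} \approx 6.3333$)
$- (39 t + \left(6 + 5\right)^{2}) = - (39 \cdot \frac{19}{3} + \left(6 + 5\right)^{2}) = - (247 + 11^{2}) = - (247 + 121) = \left(-1\right) 368 = -368$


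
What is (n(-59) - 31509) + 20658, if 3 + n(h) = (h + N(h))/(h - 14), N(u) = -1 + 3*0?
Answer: -792282/73 ≈ -10853.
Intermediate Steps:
N(u) = -1 (N(u) = -1 + 0 = -1)
n(h) = -3 + (-1 + h)/(-14 + h) (n(h) = -3 + (h - 1)/(h - 14) = -3 + (-1 + h)/(-14 + h))
(n(-59) - 31509) + 20658 = ((41 - 2*(-59))/(-14 - 59) - 31509) + 20658 = ((41 + 118)/(-73) - 31509) + 20658 = (-1/73*159 - 31509) + 20658 = (-159/73 - 31509) + 20658 = -2300316/73 + 20658 = -792282/73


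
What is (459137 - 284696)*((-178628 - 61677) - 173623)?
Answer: -72206014248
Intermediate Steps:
(459137 - 284696)*((-178628 - 61677) - 173623) = 174441*(-240305 - 173623) = 174441*(-413928) = -72206014248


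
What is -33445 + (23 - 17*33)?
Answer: -33983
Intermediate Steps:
-33445 + (23 - 17*33) = -33445 + (23 - 561) = -33445 - 538 = -33983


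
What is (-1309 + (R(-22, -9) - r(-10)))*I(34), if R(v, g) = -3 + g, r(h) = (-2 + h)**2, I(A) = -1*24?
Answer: 35160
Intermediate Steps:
I(A) = -24
(-1309 + (R(-22, -9) - r(-10)))*I(34) = (-1309 + ((-3 - 9) - (-2 - 10)**2))*(-24) = (-1309 + (-12 - 1*(-12)**2))*(-24) = (-1309 + (-12 - 1*144))*(-24) = (-1309 + (-12 - 144))*(-24) = (-1309 - 156)*(-24) = -1465*(-24) = 35160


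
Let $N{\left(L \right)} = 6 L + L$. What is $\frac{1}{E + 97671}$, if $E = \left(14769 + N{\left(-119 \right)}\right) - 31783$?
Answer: $\frac{1}{79824} \approx 1.2528 \cdot 10^{-5}$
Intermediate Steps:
$N{\left(L \right)} = 7 L$
$E = -17847$ ($E = \left(14769 + 7 \left(-119\right)\right) - 31783 = \left(14769 - 833\right) - 31783 = 13936 - 31783 = -17847$)
$\frac{1}{E + 97671} = \frac{1}{-17847 + 97671} = \frac{1}{79824}$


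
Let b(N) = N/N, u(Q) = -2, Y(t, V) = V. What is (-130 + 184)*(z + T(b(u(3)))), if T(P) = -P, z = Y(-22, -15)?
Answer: -864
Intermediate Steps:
b(N) = 1
z = -15
(-130 + 184)*(z + T(b(u(3)))) = (-130 + 184)*(-15 - 1*1) = 54*(-15 - 1) = 54*(-16) = -864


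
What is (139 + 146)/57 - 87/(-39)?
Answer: 94/13 ≈ 7.2308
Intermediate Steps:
(139 + 146)/57 - 87/(-39) = 285*(1/57) - 87*(-1/39) = 5 + 29/13 = 94/13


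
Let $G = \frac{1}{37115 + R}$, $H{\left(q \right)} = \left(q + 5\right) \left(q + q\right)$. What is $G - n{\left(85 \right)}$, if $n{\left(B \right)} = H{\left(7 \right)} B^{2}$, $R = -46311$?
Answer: $- \frac{11162104801}{9196} \approx -1.2138 \cdot 10^{6}$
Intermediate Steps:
$H{\left(q \right)} = 2 q \left(5 + q\right)$ ($H{\left(q \right)} = \left(5 + q\right) 2 q = 2 q \left(5 + q\right)$)
$n{\left(B \right)} = 168 B^{2}$ ($n{\left(B \right)} = 2 \cdot 7 \left(5 + 7\right) B^{2} = 2 \cdot 7 \cdot 12 B^{2} = 168 B^{2}$)
$G = - \frac{1}{9196}$ ($G = \frac{1}{37115 - 46311} = \frac{1}{-9196} = - \frac{1}{9196} \approx -0.00010874$)
$G - n{\left(85 \right)} = - \frac{1}{9196} - 168 \cdot 85^{2} = - \frac{1}{9196} - 168 \cdot 7225 = - \frac{1}{9196} - 1213800 = - \frac{11162104801}{9196}$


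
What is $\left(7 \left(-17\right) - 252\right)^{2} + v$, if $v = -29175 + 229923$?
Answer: $338389$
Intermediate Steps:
$v = 200748$
$\left(7 \left(-17\right) - 252\right)^{2} + v = \left(7 \left(-17\right) - 252\right)^{2} + 200748 = \left(-119 - 252\right)^{2} + 200748 = \left(-371\right)^{2} + 200748 = 137641 + 200748 = 338389$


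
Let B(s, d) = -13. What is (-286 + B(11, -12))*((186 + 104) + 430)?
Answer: -215280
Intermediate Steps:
(-286 + B(11, -12))*((186 + 104) + 430) = (-286 - 13)*((186 + 104) + 430) = -299*(290 + 430) = -299*720 = -215280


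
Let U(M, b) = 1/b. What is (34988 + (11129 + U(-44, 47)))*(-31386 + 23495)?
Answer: -17103742500/47 ≈ -3.6391e+8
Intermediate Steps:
(34988 + (11129 + U(-44, 47)))*(-31386 + 23495) = (34988 + (11129 + 1/47))*(-31386 + 23495) = (34988 + (11129 + 1/47))*(-7891) = (34988 + 523064/47)*(-7891) = (2167500/47)*(-7891) = -17103742500/47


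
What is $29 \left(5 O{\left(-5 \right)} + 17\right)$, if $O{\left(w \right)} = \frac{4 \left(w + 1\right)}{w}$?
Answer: $957$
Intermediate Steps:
$O{\left(w \right)} = \frac{4 + 4 w}{w}$ ($O{\left(w \right)} = \frac{4 \left(1 + w\right)}{w} = \frac{4 + 4 w}{w}$)
$29 \left(5 O{\left(-5 \right)} + 17\right) = 29 \left(5 \left(4 + \frac{4}{-5}\right) + 17\right) = 29 \left(5 \left(4 + 4 \left(- \frac{1}{5}\right)\right) + 17\right) = 29 \left(5 \left(4 - \frac{4}{5}\right) + 17\right) = 29 \left(5 \cdot \frac{16}{5} + 17\right) = 29 \left(16 + 17\right) = 29 \cdot 33 = 957$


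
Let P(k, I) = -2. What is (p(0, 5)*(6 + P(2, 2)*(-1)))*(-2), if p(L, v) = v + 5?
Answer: -160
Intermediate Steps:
p(L, v) = 5 + v
(p(0, 5)*(6 + P(2, 2)*(-1)))*(-2) = ((5 + 5)*(6 - 2*(-1)))*(-2) = (10*(6 + 2))*(-2) = (10*8)*(-2) = 80*(-2) = -160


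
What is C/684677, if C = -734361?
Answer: -734361/684677 ≈ -1.0726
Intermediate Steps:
C/684677 = -734361/684677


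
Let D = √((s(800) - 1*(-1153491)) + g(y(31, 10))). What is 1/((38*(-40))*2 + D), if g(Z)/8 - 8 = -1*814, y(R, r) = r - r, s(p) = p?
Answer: -3040/8093757 - √1147843/8093757 ≈ -0.00050797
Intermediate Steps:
y(R, r) = 0
g(Z) = -6448 (g(Z) = 64 + 8*(-1*814) = 64 + 8*(-814) = 64 - 6512 = -6448)
D = √1147843 (D = √((800 - 1*(-1153491)) - 6448) = √((800 + 1153491) - 6448) = √(1154291 - 6448) = √1147843 ≈ 1071.4)
1/((38*(-40))*2 + D) = 1/((38*(-40))*2 + √1147843) = 1/(-1520*2 + √1147843) = 1/(-3040 + √1147843)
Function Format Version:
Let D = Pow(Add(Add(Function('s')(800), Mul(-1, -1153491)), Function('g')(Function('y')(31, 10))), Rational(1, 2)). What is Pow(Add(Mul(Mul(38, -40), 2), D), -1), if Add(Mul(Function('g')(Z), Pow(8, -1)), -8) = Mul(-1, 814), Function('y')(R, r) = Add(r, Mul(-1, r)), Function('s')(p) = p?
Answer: Add(Rational(-3040, 8093757), Mul(Rational(-1, 8093757), Pow(1147843, Rational(1, 2)))) ≈ -0.00050797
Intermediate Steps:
Function('y')(R, r) = 0
Function('g')(Z) = -6448 (Function('g')(Z) = Add(64, Mul(8, Mul(-1, 814))) = Add(64, Mul(8, -814)) = Add(64, -6512) = -6448)
D = Pow(1147843, Rational(1, 2)) (D = Pow(Add(Add(800, Mul(-1, -1153491)), -6448), Rational(1, 2)) = Pow(Add(Add(800, 1153491), -6448), Rational(1, 2)) = Pow(Add(1154291, -6448), Rational(1, 2)) = Pow(1147843, Rational(1, 2)) ≈ 1071.4)
Pow(Add(Mul(Mul(38, -40), 2), D), -1) = Pow(Add(Mul(Mul(38, -40), 2), Pow(1147843, Rational(1, 2))), -1) = Pow(Add(Mul(-1520, 2), Pow(1147843, Rational(1, 2))), -1) = Pow(Add(-3040, Pow(1147843, Rational(1, 2))), -1)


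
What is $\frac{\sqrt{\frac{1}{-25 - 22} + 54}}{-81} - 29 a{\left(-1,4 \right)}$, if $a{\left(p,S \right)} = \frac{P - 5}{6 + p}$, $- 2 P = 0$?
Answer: $29 - \frac{\sqrt{119239}}{3807} \approx 28.909$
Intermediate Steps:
$P = 0$ ($P = \left(- \frac{1}{2}\right) 0 = 0$)
$a{\left(p,S \right)} = - \frac{5}{6 + p}$ ($a{\left(p,S \right)} = \frac{0 - 5}{6 + p} = - \frac{5}{6 + p}$)
$\frac{\sqrt{\frac{1}{-25 - 22} + 54}}{-81} - 29 a{\left(-1,4 \right)} = \frac{\sqrt{\frac{1}{-25 - 22} + 54}}{-81} - 29 \left(- \frac{5}{6 - 1}\right) = \sqrt{\frac{1}{-47} + 54} \left(- \frac{1}{81}\right) - 29 \left(- \frac{5}{5}\right) = \sqrt{- \frac{1}{47} + 54} \left(- \frac{1}{81}\right) - 29 \left(\left(-5\right) \frac{1}{5}\right) = \sqrt{\frac{2537}{47}} \left(- \frac{1}{81}\right) - -29 = \frac{\sqrt{119239}}{47} \left(- \frac{1}{81}\right) + 29 = - \frac{\sqrt{119239}}{3807} + 29 = 29 - \frac{\sqrt{119239}}{3807}$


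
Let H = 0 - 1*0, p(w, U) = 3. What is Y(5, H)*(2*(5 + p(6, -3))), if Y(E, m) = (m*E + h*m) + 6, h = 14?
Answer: 96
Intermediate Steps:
H = 0 (H = 0 + 0 = 0)
Y(E, m) = 6 + 14*m + E*m (Y(E, m) = (m*E + 14*m) + 6 = (E*m + 14*m) + 6 = (14*m + E*m) + 6 = 6 + 14*m + E*m)
Y(5, H)*(2*(5 + p(6, -3))) = (6 + 14*0 + 5*0)*(2*(5 + 3)) = (6 + 0 + 0)*(2*8) = 6*16 = 96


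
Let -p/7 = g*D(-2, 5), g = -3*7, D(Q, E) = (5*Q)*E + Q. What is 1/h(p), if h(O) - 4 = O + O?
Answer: -1/15284 ≈ -6.5428e-5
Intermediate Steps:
D(Q, E) = Q + 5*E*Q (D(Q, E) = 5*E*Q + Q = Q + 5*E*Q)
g = -21
p = -7644 (p = -(-147)*(-2*(1 + 5*5)) = -(-147)*(-2*(1 + 25)) = -(-147)*(-2*26) = -(-147)*(-52) = -7*1092 = -7644)
h(O) = 4 + 2*O (h(O) = 4 + (O + O) = 4 + 2*O)
1/h(p) = 1/(4 + 2*(-7644)) = 1/(4 - 15288) = 1/(-15284) = -1/15284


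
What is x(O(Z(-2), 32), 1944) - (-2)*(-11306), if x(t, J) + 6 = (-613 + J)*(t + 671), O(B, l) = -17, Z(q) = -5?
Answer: 847856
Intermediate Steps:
x(t, J) = -6 + (-613 + J)*(671 + t) (x(t, J) = -6 + (-613 + J)*(t + 671) = -6 + (-613 + J)*(671 + t))
x(O(Z(-2), 32), 1944) - (-2)*(-11306) = (-411329 - 613*(-17) + 671*1944 + 1944*(-17)) - (-2)*(-11306) = (-411329 + 10421 + 1304424 - 33048) - 1*22612 = 870468 - 22612 = 847856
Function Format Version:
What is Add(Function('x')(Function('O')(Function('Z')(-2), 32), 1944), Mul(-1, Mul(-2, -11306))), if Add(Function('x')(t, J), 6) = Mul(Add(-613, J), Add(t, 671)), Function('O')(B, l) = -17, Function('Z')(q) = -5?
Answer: 847856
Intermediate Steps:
Function('x')(t, J) = Add(-6, Mul(Add(-613, J), Add(671, t))) (Function('x')(t, J) = Add(-6, Mul(Add(-613, J), Add(t, 671))) = Add(-6, Mul(Add(-613, J), Add(671, t))))
Add(Function('x')(Function('O')(Function('Z')(-2), 32), 1944), Mul(-1, Mul(-2, -11306))) = Add(Add(-411329, Mul(-613, -17), Mul(671, 1944), Mul(1944, -17)), Mul(-1, Mul(-2, -11306))) = Add(Add(-411329, 10421, 1304424, -33048), Mul(-1, 22612)) = Add(870468, -22612) = 847856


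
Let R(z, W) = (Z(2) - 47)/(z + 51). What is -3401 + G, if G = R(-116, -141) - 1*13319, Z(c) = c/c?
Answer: -1086754/65 ≈ -16719.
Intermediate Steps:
Z(c) = 1
R(z, W) = -46/(51 + z) (R(z, W) = (1 - 47)/(z + 51) = -46/(51 + z))
G = -865689/65 (G = -46/(51 - 116) - 1*13319 = -46/(-65) - 13319 = -46*(-1/65) - 13319 = 46/65 - 13319 = -865689/65 ≈ -13318.)
-3401 + G = -3401 - 865689/65 = -1086754/65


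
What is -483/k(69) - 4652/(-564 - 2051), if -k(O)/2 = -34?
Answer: -946709/177820 ≈ -5.3240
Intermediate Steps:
k(O) = 68 (k(O) = -2*(-34) = 68)
-483/k(69) - 4652/(-564 - 2051) = -483/68 - 4652/(-564 - 2051) = -483*1/68 - 4652/(-2615) = -483/68 - 4652*(-1/2615) = -483/68 + 4652/2615 = -946709/177820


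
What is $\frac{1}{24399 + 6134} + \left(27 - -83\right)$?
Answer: $\frac{3358631}{30533} \approx 110.0$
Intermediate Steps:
$\frac{1}{24399 + 6134} + \left(27 - -83\right) = \frac{1}{30533} + \left(27 + 83\right) = \frac{1}{30533} + 110 = \frac{3358631}{30533}$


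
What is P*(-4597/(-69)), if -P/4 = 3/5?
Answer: -18388/115 ≈ -159.90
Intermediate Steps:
P = -12/5 ≈ -2.4000
P*(-4597/(-69)) = -(-55164)/(5*(-69)) = -(-55164)*(-1)/(5*69) = -12/5*4597/69 = -18388/115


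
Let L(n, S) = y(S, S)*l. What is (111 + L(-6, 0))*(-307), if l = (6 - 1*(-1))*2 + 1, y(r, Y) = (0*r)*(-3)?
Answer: -34077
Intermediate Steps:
y(r, Y) = 0 (y(r, Y) = 0*(-3) = 0)
l = 15 (l = (6 + 1)*2 + 1 = 7*2 + 1 = 14 + 1 = 15)
L(n, S) = 0 (L(n, S) = 0*15 = 0)
(111 + L(-6, 0))*(-307) = (111 + 0)*(-307) = 111*(-307) = -34077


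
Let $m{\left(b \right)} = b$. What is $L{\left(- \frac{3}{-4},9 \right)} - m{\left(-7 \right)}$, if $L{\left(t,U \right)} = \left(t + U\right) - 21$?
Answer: $- \frac{17}{4} \approx -4.25$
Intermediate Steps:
$L{\left(t,U \right)} = -21 + U + t$ ($L{\left(t,U \right)} = \left(U + t\right) - 21 = -21 + U + t$)
$L{\left(- \frac{3}{-4},9 \right)} - m{\left(-7 \right)} = \left(-21 + 9 - \frac{3}{-4}\right) - -7 = \left(-21 + 9 - - \frac{3}{4}\right) + 7 = \left(-21 + 9 + \frac{3}{4}\right) + 7 = - \frac{45}{4} + 7 = - \frac{17}{4}$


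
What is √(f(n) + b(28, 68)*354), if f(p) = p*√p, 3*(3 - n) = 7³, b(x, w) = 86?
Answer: √(273996 - 334*I*√1002)/3 ≈ 174.51 - 3.3657*I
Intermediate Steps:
n = -334/3 (n = 3 - ⅓*7³ = 3 - ⅓*343 = 3 - 343/3 = -334/3 ≈ -111.33)
f(p) = p^(3/2)
√(f(n) + b(28, 68)*354) = √((-334/3)^(3/2) + 86*354) = √(-334*I*√1002/9 + 30444) = √(30444 - 334*I*√1002/9)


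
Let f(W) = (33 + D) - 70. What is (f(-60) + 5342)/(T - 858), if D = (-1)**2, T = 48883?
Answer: 5306/48025 ≈ 0.11048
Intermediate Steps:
D = 1
f(W) = -36 (f(W) = (33 + 1) - 70 = 34 - 70 = -36)
(f(-60) + 5342)/(T - 858) = (-36 + 5342)/(48883 - 858) = 5306/48025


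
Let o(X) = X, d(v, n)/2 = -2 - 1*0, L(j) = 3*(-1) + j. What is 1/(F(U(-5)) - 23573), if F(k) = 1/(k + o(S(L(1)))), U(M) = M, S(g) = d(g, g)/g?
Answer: -3/70720 ≈ -4.2421e-5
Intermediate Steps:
L(j) = -3 + j
d(v, n) = -4 (d(v, n) = 2*(-2 - 1*0) = 2*(-2 + 0) = 2*(-2) = -4)
S(g) = -4/g
F(k) = 1/(2 + k) (F(k) = 1/(k - 4/(-3 + 1)) = 1/(k - 4/(-2)) = 1/(k - 4*(-½)) = 1/(k + 2) = 1/(2 + k))
1/(F(U(-5)) - 23573) = 1/(1/(2 - 5) - 23573) = 1/(1/(-3) - 23573) = 1/(-⅓ - 23573) = 1/(-70720/3) = -3/70720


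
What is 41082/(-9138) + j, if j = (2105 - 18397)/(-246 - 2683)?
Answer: 4757853/4460867 ≈ 1.0666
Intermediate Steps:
j = 16292/2929 (j = -16292/(-2929) = -16292*(-1/2929) = 16292/2929 ≈ 5.5623)
41082/(-9138) + j = 41082/(-9138) + 16292/2929 = 41082*(-1/9138) + 16292/2929 = -6847/1523 + 16292/2929 = 4757853/4460867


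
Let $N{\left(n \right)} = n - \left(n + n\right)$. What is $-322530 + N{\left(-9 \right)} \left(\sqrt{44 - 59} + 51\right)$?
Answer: $-322071 + 9 i \sqrt{15} \approx -3.2207 \cdot 10^{5} + 34.857 i$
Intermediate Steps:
$N{\left(n \right)} = - n$ ($N{\left(n \right)} = n - 2 n = - n$)
$-322530 + N{\left(-9 \right)} \left(\sqrt{44 - 59} + 51\right) = -322530 + \left(-1\right) \left(-9\right) \left(\sqrt{44 - 59} + 51\right) = -322530 + 9 \left(\sqrt{-15} + 51\right) = -322530 + 9 \left(i \sqrt{15} + 51\right) = -322530 + 9 \left(51 + i \sqrt{15}\right) = -322530 + \left(459 + 9 i \sqrt{15}\right) = -322071 + 9 i \sqrt{15}$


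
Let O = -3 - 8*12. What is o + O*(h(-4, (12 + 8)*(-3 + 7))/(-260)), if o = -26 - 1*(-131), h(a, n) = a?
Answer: 6726/65 ≈ 103.48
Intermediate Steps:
O = -99 (O = -3 - 96 = -99)
o = 105 (o = -26 + 131 = 105)
o + O*(h(-4, (12 + 8)*(-3 + 7))/(-260)) = 105 - (-396)/(-260) = 105 - (-396)*(-1)/260 = 105 - 99*1/65 = 105 - 99/65 = 6726/65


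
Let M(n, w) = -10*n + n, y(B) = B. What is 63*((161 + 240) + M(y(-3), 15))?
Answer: 26964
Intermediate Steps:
M(n, w) = -9*n
63*((161 + 240) + M(y(-3), 15)) = 63*((161 + 240) - 9*(-3)) = 63*(401 + 27) = 63*428 = 26964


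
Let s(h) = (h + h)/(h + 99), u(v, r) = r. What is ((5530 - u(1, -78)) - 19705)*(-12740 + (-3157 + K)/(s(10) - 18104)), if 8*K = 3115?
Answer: 945053262796349/5262176 ≈ 1.7959e+8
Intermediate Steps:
K = 3115/8 (K = (1/8)*3115 = 3115/8 ≈ 389.38)
s(h) = 2*h/(99 + h) (s(h) = (2*h)/(99 + h) = 2*h/(99 + h))
((5530 - u(1, -78)) - 19705)*(-12740 + (-3157 + K)/(s(10) - 18104)) = ((5530 - 1*(-78)) - 19705)*(-12740 + (-3157 + 3115/8)/(2*10/(99 + 10) - 18104)) = ((5530 + 78) - 19705)*(-12740 - 22141/(8*(2*10/109 - 18104))) = (5608 - 19705)*(-12740 - 22141/(8*(2*10*(1/109) - 18104))) = -14097*(-12740 - 22141/(8*(20/109 - 18104))) = -14097*(-12740 - 22141/(8*(-1973316/109))) = -14097*(-12740 - 22141/8*(-109/1973316)) = -14097*(-12740 + 2413369/15786528) = -14097*(-201117953351/15786528) = 945053262796349/5262176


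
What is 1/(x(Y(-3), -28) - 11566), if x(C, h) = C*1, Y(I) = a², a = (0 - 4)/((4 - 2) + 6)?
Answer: -4/46263 ≈ -8.6462e-5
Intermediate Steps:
a = -½ (a = -4/(2 + 6) = -4/8 = -4*⅛ = -½ ≈ -0.50000)
Y(I) = ¼ (Y(I) = (-½)² = ¼)
x(C, h) = C
1/(x(Y(-3), -28) - 11566) = 1/(¼ - 11566) = 1/(-46263/4) = -4/46263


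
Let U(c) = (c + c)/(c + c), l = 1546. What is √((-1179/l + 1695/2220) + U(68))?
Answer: 3*√363890523/57202 ≈ 1.0005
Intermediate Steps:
U(c) = 1 (U(c) = (2*c)/((2*c)) = (2*c)*(1/(2*c)) = 1)
√((-1179/l + 1695/2220) + U(68)) = √((-1179/1546 + 1695/2220) + 1) = √((-1179*1/1546 + 1695*(1/2220)) + 1) = √((-1179/1546 + 113/148) + 1) = √(103/114404 + 1) = √(114507/114404) = 3*√363890523/57202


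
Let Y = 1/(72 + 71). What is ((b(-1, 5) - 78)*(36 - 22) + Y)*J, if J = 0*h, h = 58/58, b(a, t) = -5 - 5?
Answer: 0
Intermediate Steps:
b(a, t) = -10
h = 1 (h = 58*(1/58) = 1)
Y = 1/143 ≈ 0.0069930
J = 0 (J = 0*1 = 0)
((b(-1, 5) - 78)*(36 - 22) + Y)*J = ((-10 - 78)*(36 - 22) + 1/143)*0 = (-88*14 + 1/143)*0 = (-1232 + 1/143)*0 = -176175/143*0 = 0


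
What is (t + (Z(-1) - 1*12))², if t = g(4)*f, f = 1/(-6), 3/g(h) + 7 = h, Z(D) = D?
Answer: 5929/36 ≈ 164.69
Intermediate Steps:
g(h) = 3/(-7 + h)
f = -⅙ ≈ -0.16667
t = ⅙ (t = (3/(-7 + 4))*(-⅙) = (3/(-3))*(-⅙) = (3*(-⅓))*(-⅙) = -1*(-⅙) = ⅙ ≈ 0.16667)
(t + (Z(-1) - 1*12))² = (⅙ + (-1 - 1*12))² = (⅙ + (-1 - 12))² = (⅙ - 13)² = (-77/6)² = 5929/36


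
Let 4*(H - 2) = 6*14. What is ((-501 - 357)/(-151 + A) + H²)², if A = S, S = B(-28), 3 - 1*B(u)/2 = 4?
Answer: 743380225/2601 ≈ 2.8581e+5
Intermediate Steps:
B(u) = -2 (B(u) = 6 - 2*4 = 6 - 8 = -2)
H = 23 (H = 2 + (6*14)/4 = 2 + (¼)*84 = 2 + 21 = 23)
S = -2
A = -2
((-501 - 357)/(-151 + A) + H²)² = ((-501 - 357)/(-151 - 2) + 23²)² = (-858/(-153) + 529)² = (-858*(-1/153) + 529)² = (286/51 + 529)² = (27265/51)² = 743380225/2601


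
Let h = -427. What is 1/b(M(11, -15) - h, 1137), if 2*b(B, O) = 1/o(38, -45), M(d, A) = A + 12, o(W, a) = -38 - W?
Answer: -152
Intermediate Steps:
M(d, A) = 12 + A
b(B, O) = -1/152 (b(B, O) = 1/(2*(-38 - 1*38)) = 1/(2*(-38 - 38)) = (½)/(-76) = (½)*(-1/76) = -1/152)
1/b(M(11, -15) - h, 1137) = 1/(-1/152) = -152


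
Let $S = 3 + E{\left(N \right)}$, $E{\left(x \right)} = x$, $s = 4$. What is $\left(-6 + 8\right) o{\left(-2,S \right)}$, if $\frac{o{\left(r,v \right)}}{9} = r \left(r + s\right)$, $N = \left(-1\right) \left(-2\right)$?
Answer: $-72$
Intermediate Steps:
$N = 2$
$S = 5$ ($S = 3 + 2 = 5$)
$o{\left(r,v \right)} = 9 r \left(4 + r\right)$ ($o{\left(r,v \right)} = 9 r \left(r + 4\right) = 9 r \left(4 + r\right)$)
$\left(-6 + 8\right) o{\left(-2,S \right)} = \left(-6 + 8\right) 9 \left(-2\right) \left(4 - 2\right) = 2 \cdot 9 \left(-2\right) 2 = 2 \left(-36\right) = -72$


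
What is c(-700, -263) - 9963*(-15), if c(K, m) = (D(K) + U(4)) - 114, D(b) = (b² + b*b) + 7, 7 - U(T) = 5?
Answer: 1129340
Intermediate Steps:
U(T) = 2 (U(T) = 7 - 1*5 = 7 - 5 = 2)
D(b) = 7 + 2*b² (D(b) = (b² + b²) + 7 = 2*b² + 7 = 7 + 2*b²)
c(K, m) = -105 + 2*K² (c(K, m) = ((7 + 2*K²) + 2) - 114 = (9 + 2*K²) - 114 = -105 + 2*K²)
c(-700, -263) - 9963*(-15) = (-105 + 2*(-700)²) - 9963*(-15) = (-105 + 2*490000) + 149445 = (-105 + 980000) + 149445 = 979895 + 149445 = 1129340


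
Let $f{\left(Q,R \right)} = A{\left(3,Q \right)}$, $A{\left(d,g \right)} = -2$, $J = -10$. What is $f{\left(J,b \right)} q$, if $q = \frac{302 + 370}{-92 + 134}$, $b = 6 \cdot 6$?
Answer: $-32$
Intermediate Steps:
$b = 36$
$f{\left(Q,R \right)} = -2$
$q = 16$ ($q = \frac{672}{42} = 672 \cdot \frac{1}{42} = 16$)
$f{\left(J,b \right)} q = \left(-2\right) 16 = -32$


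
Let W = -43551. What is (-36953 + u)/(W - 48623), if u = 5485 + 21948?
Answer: 280/2711 ≈ 0.10328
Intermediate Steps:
u = 27433
(-36953 + u)/(W - 48623) = (-36953 + 27433)/(-43551 - 48623) = -9520/(-92174) = -9520*(-1/92174) = 280/2711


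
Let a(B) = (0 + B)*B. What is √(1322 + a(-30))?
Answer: √2222 ≈ 47.138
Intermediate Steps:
a(B) = B² (a(B) = B*B = B²)
√(1322 + a(-30)) = √(1322 + (-30)²) = √(1322 + 900) = √2222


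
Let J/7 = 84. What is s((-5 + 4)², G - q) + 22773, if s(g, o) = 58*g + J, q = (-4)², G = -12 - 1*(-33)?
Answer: 23419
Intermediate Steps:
J = 588 (J = 7*84 = 588)
G = 21 (G = -12 + 33 = 21)
q = 16
s(g, o) = 588 + 58*g (s(g, o) = 58*g + 588 = 588 + 58*g)
s((-5 + 4)², G - q) + 22773 = (588 + 58*(-5 + 4)²) + 22773 = (588 + 58*(-1)²) + 22773 = (588 + 58*1) + 22773 = (588 + 58) + 22773 = 646 + 22773 = 23419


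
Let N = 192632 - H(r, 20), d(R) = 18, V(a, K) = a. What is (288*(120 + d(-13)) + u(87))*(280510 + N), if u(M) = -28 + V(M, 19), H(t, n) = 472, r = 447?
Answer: 18813684010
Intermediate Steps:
u(M) = -28 + M
N = 192160 (N = 192632 - 1*472 = 192632 - 472 = 192160)
(288*(120 + d(-13)) + u(87))*(280510 + N) = (288*(120 + 18) + (-28 + 87))*(280510 + 192160) = (288*138 + 59)*472670 = (39744 + 59)*472670 = 39803*472670 = 18813684010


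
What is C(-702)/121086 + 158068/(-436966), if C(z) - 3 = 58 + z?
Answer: -225812989/615237966 ≈ -0.36703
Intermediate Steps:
C(z) = 61 + z (C(z) = 3 + (58 + z) = 61 + z)
C(-702)/121086 + 158068/(-436966) = (61 - 702)/121086 + 158068/(-436966) = -641*1/121086 + 158068*(-1/436966) = -641/121086 - 1838/5081 = -225812989/615237966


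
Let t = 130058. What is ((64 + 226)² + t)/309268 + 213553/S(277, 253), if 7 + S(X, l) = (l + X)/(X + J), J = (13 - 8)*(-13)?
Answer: -66044145493/1391706 ≈ -47456.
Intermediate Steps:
J = -65 (J = 5*(-13) = -65)
S(X, l) = -7 + (X + l)/(-65 + X) (S(X, l) = -7 + (l + X)/(X - 65) = -7 + (X + l)/(-65 + X))
((64 + 226)² + t)/309268 + 213553/S(277, 253) = ((64 + 226)² + 130058)/309268 + 213553/(((455 + 253 - 6*277)/(-65 + 277))) = (290² + 130058)*(1/309268) + 213553/(((455 + 253 - 1662)/212)) = (84100 + 130058)*(1/309268) + 213553/(((1/212)*(-954))) = 214158*(1/309268) + 213553/(-9/2) = 107079/154634 + 213553*(-2/9) = 107079/154634 - 427106/9 = -66044145493/1391706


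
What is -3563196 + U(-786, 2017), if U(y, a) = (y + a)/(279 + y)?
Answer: -1806541603/507 ≈ -3.5632e+6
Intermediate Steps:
U(y, a) = (a + y)/(279 + y)
-3563196 + U(-786, 2017) = -3563196 + (2017 - 786)/(279 - 786) = -3563196 + 1231/(-507) = -3563196 - 1/507*1231 = -3563196 - 1231/507 = -1806541603/507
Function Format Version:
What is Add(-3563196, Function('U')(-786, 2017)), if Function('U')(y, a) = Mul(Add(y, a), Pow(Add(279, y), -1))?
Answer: Rational(-1806541603, 507) ≈ -3.5632e+6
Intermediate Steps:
Function('U')(y, a) = Mul(Pow(Add(279, y), -1), Add(a, y)) (Function('U')(y, a) = Mul(Add(a, y), Pow(Add(279, y), -1)) = Mul(Pow(Add(279, y), -1), Add(a, y)))
Add(-3563196, Function('U')(-786, 2017)) = Add(-3563196, Mul(Pow(Add(279, -786), -1), Add(2017, -786))) = Add(-3563196, Mul(Pow(-507, -1), 1231)) = Add(-3563196, Mul(Rational(-1, 507), 1231)) = Add(-3563196, Rational(-1231, 507)) = Rational(-1806541603, 507)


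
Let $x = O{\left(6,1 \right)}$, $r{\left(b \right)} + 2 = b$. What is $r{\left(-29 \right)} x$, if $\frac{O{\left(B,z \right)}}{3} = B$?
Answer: $-558$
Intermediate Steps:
$O{\left(B,z \right)} = 3 B$
$r{\left(b \right)} = -2 + b$
$x = 18$ ($x = 3 \cdot 6 = 18$)
$r{\left(-29 \right)} x = \left(-2 - 29\right) 18 = \left(-31\right) 18 = -558$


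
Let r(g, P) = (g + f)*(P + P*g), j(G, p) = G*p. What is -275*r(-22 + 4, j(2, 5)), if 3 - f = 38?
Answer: -2477750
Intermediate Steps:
f = -35 (f = 3 - 1*38 = 3 - 38 = -35)
r(g, P) = (-35 + g)*(P + P*g) (r(g, P) = (g - 35)*(P + P*g) = (-35 + g)*(P + P*g))
-275*r(-22 + 4, j(2, 5)) = -275*2*5*(-35 + (-22 + 4)² - 34*(-22 + 4)) = -2750*(-35 + (-18)² - 34*(-18)) = -2750*(-35 + 324 + 612) = -2750*901 = -275*9010 = -2477750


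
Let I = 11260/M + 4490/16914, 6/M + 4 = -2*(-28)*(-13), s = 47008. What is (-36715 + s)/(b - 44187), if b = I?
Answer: -87047901/11991237254 ≈ -0.0072593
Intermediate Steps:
M = -1/122 (M = 6/(-4 - 2*(-28)*(-13)) = 6/(-4 + 56*(-13)) = 6/(-4 - 728) = 6/(-732) = 6*(-1/732) = -1/122 ≈ -0.0081967)
I = -11617547795/8457 (I = 11260/(-1/122) + 4490/16914 = 11260*(-122) + 4490*(1/16914) = -1373720 + 2245/8457 = -11617547795/8457 ≈ -1.3737e+6)
b = -11617547795/8457 ≈ -1.3737e+6
(-36715 + s)/(b - 44187) = (-36715 + 47008)/(-11617547795/8457 - 44187) = 10293/(-11991237254/8457) = 10293*(-8457/11991237254) = -87047901/11991237254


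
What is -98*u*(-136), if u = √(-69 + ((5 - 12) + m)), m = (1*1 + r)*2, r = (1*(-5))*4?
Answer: 13328*I*√114 ≈ 1.423e+5*I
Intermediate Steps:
r = -20 (r = -5*4 = -20)
m = -38 (m = (1*1 - 20)*2 = (1 - 20)*2 = -19*2 = -38)
u = I*√114 (u = √(-69 + ((5 - 12) - 38)) = √(-69 + (-7 - 38)) = √(-69 - 45) = √(-114) = I*√114 ≈ 10.677*I)
-98*u*(-136) = -98*I*√114*(-136) = 13328*I*√114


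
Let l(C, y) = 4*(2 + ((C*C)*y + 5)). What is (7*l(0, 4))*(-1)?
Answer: -196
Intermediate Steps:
l(C, y) = 28 + 4*y*C² (l(C, y) = 4*(2 + (C²*y + 5)) = 4*(2 + (y*C² + 5)) = 4*(2 + (5 + y*C²)) = 4*(7 + y*C²) = 28 + 4*y*C²)
(7*l(0, 4))*(-1) = (7*(28 + 4*4*0²))*(-1) = (7*(28 + 4*4*0))*(-1) = (7*(28 + 0))*(-1) = (7*28)*(-1) = 196*(-1) = -196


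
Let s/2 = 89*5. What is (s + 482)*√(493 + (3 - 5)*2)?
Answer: 1372*√489 ≈ 30340.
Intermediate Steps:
s = 890 (s = 2*(89*5) = 2*445 = 890)
(s + 482)*√(493 + (3 - 5)*2) = (890 + 482)*√(493 + (3 - 5)*2) = 1372*√(493 - 2*2) = 1372*√(493 - 4) = 1372*√489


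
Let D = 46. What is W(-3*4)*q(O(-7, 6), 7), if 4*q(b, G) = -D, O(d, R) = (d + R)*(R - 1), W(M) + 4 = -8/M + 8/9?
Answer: 253/9 ≈ 28.111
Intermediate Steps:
W(M) = -28/9 - 8/M (W(M) = -4 + (-8/M + 8/9) = -4 + (8/9 - 8/M) = -28/9 - 8/M)
O(d, R) = (-1 + R)*(R + d) (O(d, R) = (R + d)*(-1 + R) = (-1 + R)*(R + d))
q(b, G) = -23/2 (q(b, G) = (-1*46)/4 = (1/4)*(-46) = -23/2)
W(-3*4)*q(O(-7, 6), 7) = (-28/9 - 8/((-3*4)))*(-23/2) = (-28/9 - 8/(-12))*(-23/2) = (-28/9 - 8*(-1/12))*(-23/2) = (-28/9 + 2/3)*(-23/2) = -22/9*(-23/2) = 253/9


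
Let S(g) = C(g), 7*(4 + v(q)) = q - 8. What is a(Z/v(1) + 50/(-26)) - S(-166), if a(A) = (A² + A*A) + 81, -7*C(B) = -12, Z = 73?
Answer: 18493539/29575 ≈ 625.31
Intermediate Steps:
v(q) = -36/7 + q/7 (v(q) = -4 + (q - 8)/7 = -4 + (-8 + q)/7 = -4 + (-8/7 + q/7) = -36/7 + q/7)
C(B) = 12/7 (C(B) = -⅐*(-12) = 12/7)
a(A) = 81 + 2*A² (a(A) = (A² + A²) + 81 = 2*A² + 81 = 81 + 2*A²)
S(g) = 12/7
a(Z/v(1) + 50/(-26)) - S(-166) = (81 + 2*(73/(-36/7 + (⅐)*1) + 50/(-26))²) - 1*12/7 = (81 + 2*(73/(-36/7 + ⅐) + 50*(-1/26))²) - 12/7 = (81 + 2*(73/(-5) - 25/13)²) - 12/7 = (81 + 2*(73*(-⅕) - 25/13)²) - 12/7 = (81 + 2*(-73/5 - 25/13)²) - 12/7 = (81 + 2*(-1074/65)²) - 12/7 = (81 + 2*(1153476/4225)) - 12/7 = (81 + 2306952/4225) - 12/7 = 2649177/4225 - 12/7 = 18493539/29575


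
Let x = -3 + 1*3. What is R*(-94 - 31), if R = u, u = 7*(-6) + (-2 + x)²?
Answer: 4750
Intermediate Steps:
x = 0 (x = -3 + 3 = 0)
u = -38 (u = 7*(-6) + (-2 + 0)² = -42 + (-2)² = -42 + 4 = -38)
R = -38
R*(-94 - 31) = -38*(-94 - 31) = -38*(-125) = 4750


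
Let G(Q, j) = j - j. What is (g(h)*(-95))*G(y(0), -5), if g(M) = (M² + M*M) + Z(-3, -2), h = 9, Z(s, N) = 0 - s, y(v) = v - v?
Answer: 0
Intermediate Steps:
y(v) = 0
Z(s, N) = -s
g(M) = 3 + 2*M² (g(M) = (M² + M*M) - 1*(-3) = (M² + M²) + 3 = 2*M² + 3 = 3 + 2*M²)
G(Q, j) = 0
(g(h)*(-95))*G(y(0), -5) = ((3 + 2*9²)*(-95))*0 = ((3 + 2*81)*(-95))*0 = ((3 + 162)*(-95))*0 = (165*(-95))*0 = -15675*0 = 0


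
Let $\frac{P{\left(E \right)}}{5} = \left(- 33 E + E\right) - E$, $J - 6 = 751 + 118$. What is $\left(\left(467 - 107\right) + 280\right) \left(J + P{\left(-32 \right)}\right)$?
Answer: $3939200$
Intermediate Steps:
$J = 875$ ($J = 6 + \left(751 + 118\right) = 6 + 869 = 875$)
$P{\left(E \right)} = - 165 E$ ($P{\left(E \right)} = 5 \left(\left(- 33 E + E\right) - E\right) = 5 \left(- 32 E - E\right) = 5 \left(- 33 E\right) = - 165 E$)
$\left(\left(467 - 107\right) + 280\right) \left(J + P{\left(-32 \right)}\right) = \left(\left(467 - 107\right) + 280\right) \left(875 - -5280\right) = \left(360 + 280\right) \left(875 + 5280\right) = 640 \cdot 6155 = 3939200$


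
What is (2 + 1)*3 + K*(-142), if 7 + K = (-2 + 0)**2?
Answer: 435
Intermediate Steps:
K = -3 (K = -7 + (-2 + 0)**2 = -7 + (-2)**2 = -7 + 4 = -3)
(2 + 1)*3 + K*(-142) = (2 + 1)*3 - 3*(-142) = 3*3 + 426 = 9 + 426 = 435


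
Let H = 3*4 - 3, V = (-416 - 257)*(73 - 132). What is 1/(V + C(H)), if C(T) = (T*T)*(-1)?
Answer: 1/39626 ≈ 2.5236e-5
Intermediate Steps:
V = 39707 (V = -673*(-59) = 39707)
H = 9 (H = 12 - 3 = 9)
C(T) = -T² (C(T) = T²*(-1) = -T²)
1/(V + C(H)) = 1/(39707 - 1*9²) = 1/(39707 - 1*81) = 1/(39707 - 81) = 1/39626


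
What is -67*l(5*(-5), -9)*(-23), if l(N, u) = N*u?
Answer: 346725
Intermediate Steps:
-67*l(5*(-5), -9)*(-23) = -67*5*(-5)*(-9)*(-23) = -(-1675)*(-9)*(-23) = -67*225*(-23) = -15075*(-23) = 346725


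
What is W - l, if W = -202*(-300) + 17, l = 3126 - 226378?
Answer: 283869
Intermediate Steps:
l = -223252
W = 60617 (W = 60600 + 17 = 60617)
W - l = 60617 - 1*(-223252) = 60617 + 223252 = 283869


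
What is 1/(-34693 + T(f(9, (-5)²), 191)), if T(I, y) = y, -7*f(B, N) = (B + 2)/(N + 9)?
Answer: -1/34502 ≈ -2.8984e-5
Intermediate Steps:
f(B, N) = -(2 + B)/(7*(9 + N)) (f(B, N) = -(B + 2)/(7*(N + 9)) = -(2 + B)/(7*(9 + N)))
1/(-34693 + T(f(9, (-5)²), 191)) = 1/(-34693 + 191) = 1/(-34502) = -1/34502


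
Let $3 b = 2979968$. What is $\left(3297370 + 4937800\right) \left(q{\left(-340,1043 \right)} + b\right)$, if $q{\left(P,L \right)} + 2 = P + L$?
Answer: $\frac{24557861637070}{3} \approx 8.186 \cdot 10^{12}$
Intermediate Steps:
$b = \frac{2979968}{3}$ ($b = \frac{1}{3} \cdot 2979968 = \frac{2979968}{3} \approx 9.9332 \cdot 10^{5}$)
$q{\left(P,L \right)} = -2 + L + P$ ($q{\left(P,L \right)} = -2 + \left(P + L\right) = -2 + \left(L + P\right) = -2 + L + P$)
$\left(3297370 + 4937800\right) \left(q{\left(-340,1043 \right)} + b\right) = \left(3297370 + 4937800\right) \left(\left(-2 + 1043 - 340\right) + \frac{2979968}{3}\right) = 8235170 \left(701 + \frac{2979968}{3}\right) = 8235170 \cdot \frac{2982071}{3} = \frac{24557861637070}{3}$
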